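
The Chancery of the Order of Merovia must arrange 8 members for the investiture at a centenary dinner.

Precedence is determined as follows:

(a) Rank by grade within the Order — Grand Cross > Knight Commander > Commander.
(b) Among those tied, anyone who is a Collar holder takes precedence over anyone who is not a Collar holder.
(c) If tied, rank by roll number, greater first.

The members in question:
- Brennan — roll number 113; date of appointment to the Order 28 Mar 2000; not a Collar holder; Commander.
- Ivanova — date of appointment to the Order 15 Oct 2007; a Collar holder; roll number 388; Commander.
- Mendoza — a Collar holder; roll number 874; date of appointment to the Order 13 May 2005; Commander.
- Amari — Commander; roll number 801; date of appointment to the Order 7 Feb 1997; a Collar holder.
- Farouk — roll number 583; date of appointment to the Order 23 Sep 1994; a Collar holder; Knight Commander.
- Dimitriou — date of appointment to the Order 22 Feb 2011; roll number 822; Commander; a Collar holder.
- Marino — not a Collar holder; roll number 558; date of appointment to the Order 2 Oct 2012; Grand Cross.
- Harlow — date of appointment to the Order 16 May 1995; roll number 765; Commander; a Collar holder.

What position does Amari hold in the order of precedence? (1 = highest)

By grade within the Order: Marino (Grand Cross); then Farouk (Knight Commander); then Mendoza, Dimitriou, Amari, Harlow, Ivanova and Brennan (Commander).
Among Mendoza, Dimitriou, Amari, Harlow, Ivanova and Brennan, a Collar holder before not a Collar holder: Mendoza, Dimitriou, Amari, Harlow and Ivanova (a Collar holder) before Brennan (not a Collar holder).
Among Mendoza, Dimitriou, Amari, Harlow and Ivanova, by roll number (higher first): Mendoza (874) before Dimitriou (822) before Amari (801) before Harlow (765) before Ivanova (388).
Order: Marino, Farouk, Mendoza, Dimitriou, Amari, Harlow, Ivanova, Brennan. So position 5.

5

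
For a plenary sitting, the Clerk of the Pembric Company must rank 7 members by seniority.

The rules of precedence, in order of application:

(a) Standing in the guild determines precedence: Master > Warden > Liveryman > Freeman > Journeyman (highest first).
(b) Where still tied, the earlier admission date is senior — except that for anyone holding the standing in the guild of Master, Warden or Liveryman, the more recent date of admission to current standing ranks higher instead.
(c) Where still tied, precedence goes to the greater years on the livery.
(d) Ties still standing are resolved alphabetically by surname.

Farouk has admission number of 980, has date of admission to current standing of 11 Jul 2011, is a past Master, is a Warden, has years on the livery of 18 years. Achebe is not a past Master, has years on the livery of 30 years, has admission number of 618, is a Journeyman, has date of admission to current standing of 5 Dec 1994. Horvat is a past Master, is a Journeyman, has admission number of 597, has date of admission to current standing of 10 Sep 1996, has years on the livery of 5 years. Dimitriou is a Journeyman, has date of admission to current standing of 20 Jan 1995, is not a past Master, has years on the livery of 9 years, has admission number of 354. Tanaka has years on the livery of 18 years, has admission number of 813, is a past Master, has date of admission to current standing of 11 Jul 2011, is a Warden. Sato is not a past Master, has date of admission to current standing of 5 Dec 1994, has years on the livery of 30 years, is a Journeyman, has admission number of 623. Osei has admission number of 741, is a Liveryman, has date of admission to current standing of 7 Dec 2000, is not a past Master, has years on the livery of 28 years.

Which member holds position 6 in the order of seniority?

Dimitriou

By standing in the guild: Farouk and Tanaka (Warden); then Osei (Liveryman); then Achebe, Sato, Dimitriou and Horvat (Journeyman).
Farouk and Tanaka both have date of admission to current standing 11 Jul 2011, so the next rule applies.
Farouk and Tanaka both have years on the livery 18 years, so the next rule applies.
Among Farouk and Tanaka, alphabetically by surname: Farouk before Tanaka.
Among Achebe, Sato, Dimitriou and Horvat, by date of admission to current standing (earlier first): Achebe and Sato (5 Dec 1994) before Dimitriou (20 Jan 1995) before Horvat (10 Sep 1996).
Achebe and Sato both have years on the livery 30 years, so the next rule applies.
Among Achebe and Sato, alphabetically by surname: Achebe before Sato.
Order: Farouk, Tanaka, Osei, Achebe, Sato, Dimitriou, Horvat.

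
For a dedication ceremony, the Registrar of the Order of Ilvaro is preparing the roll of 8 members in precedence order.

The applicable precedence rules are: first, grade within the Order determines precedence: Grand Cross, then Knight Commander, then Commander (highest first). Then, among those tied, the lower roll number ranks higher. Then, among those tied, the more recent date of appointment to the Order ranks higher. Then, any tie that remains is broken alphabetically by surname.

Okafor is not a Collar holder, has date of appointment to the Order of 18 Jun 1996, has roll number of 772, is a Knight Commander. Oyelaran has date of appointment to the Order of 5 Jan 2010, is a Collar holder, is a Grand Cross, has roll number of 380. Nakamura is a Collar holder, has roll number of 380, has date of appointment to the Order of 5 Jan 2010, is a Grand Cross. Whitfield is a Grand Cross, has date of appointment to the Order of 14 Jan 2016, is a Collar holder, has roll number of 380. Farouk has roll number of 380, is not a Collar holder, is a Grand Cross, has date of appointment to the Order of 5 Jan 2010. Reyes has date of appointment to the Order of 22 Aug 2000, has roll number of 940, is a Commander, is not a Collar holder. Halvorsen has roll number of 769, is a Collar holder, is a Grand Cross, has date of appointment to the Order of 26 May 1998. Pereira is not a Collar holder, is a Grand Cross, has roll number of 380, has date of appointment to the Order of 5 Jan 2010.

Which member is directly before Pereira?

Oyelaran

By grade within the Order: Whitfield, Farouk, Nakamura, Oyelaran, Pereira and Halvorsen (Grand Cross); then Okafor (Knight Commander); then Reyes (Commander).
Among Whitfield, Farouk, Nakamura, Oyelaran, Pereira and Halvorsen, by roll number (lower first): Whitfield, Farouk, Nakamura, Oyelaran and Pereira (380) before Halvorsen (769).
Among Whitfield, Farouk, Nakamura, Oyelaran and Pereira, by date of appointment to the Order (later first): Whitfield (14 Jan 2016) before Farouk, Nakamura, Oyelaran and Pereira (5 Jan 2010).
Among Farouk, Nakamura, Oyelaran and Pereira, alphabetically by surname: Farouk before Nakamura before Oyelaran before Pereira.
Order: Whitfield, Farouk, Nakamura, Oyelaran, Pereira, Halvorsen, Okafor, Reyes.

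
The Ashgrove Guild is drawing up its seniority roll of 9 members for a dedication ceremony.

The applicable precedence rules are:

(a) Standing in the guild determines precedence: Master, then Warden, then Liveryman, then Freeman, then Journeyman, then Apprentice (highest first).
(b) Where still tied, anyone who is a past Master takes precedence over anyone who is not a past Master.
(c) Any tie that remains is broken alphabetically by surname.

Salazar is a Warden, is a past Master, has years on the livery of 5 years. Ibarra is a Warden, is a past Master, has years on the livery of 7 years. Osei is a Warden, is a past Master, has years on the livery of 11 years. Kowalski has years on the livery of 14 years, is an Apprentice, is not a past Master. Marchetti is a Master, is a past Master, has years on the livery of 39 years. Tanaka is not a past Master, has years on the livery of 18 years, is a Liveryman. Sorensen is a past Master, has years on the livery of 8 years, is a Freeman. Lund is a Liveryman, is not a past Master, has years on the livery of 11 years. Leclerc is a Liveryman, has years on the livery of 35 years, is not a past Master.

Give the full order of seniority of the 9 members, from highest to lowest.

By standing in the guild: Marchetti (Master); then Ibarra, Osei and Salazar (Warden); then Leclerc, Lund and Tanaka (Liveryman); then Sorensen (Freeman); then Kowalski (Apprentice).
Ibarra, Osei and Salazar are each a past Master, so the next rule applies.
Among Ibarra, Osei and Salazar, alphabetically by surname: Ibarra before Osei before Salazar.
Leclerc, Lund and Tanaka are each not a past Master, so the next rule applies.
Among Leclerc, Lund and Tanaka, alphabetically by surname: Leclerc before Lund before Tanaka.
Full order: Marchetti, Ibarra, Osei, Salazar, Leclerc, Lund, Tanaka, Sorensen, Kowalski.

Marchetti, Ibarra, Osei, Salazar, Leclerc, Lund, Tanaka, Sorensen, Kowalski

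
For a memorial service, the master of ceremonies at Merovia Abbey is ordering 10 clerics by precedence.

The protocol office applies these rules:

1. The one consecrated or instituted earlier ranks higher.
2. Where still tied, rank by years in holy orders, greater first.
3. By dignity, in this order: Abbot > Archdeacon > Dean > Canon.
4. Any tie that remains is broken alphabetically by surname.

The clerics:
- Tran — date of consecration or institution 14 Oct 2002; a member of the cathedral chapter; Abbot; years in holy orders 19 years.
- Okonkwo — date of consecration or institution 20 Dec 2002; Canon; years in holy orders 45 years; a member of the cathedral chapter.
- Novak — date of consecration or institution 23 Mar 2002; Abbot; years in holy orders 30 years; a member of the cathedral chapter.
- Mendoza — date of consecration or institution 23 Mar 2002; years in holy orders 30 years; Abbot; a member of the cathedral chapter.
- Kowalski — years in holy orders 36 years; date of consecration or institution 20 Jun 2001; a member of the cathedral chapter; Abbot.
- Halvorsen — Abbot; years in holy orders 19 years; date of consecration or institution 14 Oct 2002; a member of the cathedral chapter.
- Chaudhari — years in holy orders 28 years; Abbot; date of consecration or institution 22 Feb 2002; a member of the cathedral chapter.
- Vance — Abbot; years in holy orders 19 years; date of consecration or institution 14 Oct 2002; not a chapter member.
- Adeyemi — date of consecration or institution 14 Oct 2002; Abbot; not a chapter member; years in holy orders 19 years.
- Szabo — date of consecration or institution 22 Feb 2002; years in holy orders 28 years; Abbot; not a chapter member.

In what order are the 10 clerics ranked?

Kowalski, Chaudhari, Szabo, Mendoza, Novak, Adeyemi, Halvorsen, Tran, Vance, Okonkwo

By date of consecration or institution (earlier first): Kowalski (20 Jun 2001); then Chaudhari and Szabo (both 22 Feb 2002); then Mendoza and Novak (both 23 Mar 2002); then Adeyemi, Halvorsen, Tran and Vance (each 14 Oct 2002); then Okonkwo (20 Dec 2002).
Chaudhari and Szabo both have years in holy orders 28 years, so the next rule applies.
Chaudhari and Szabo are each Abbot, so the next rule applies.
Among Chaudhari and Szabo, alphabetically by surname: Chaudhari before Szabo.
Mendoza and Novak both have years in holy orders 30 years, so the next rule applies.
Mendoza and Novak are each Abbot, so the next rule applies.
Among Mendoza and Novak, alphabetically by surname: Mendoza before Novak.
Adeyemi, Halvorsen, Tran and Vance all have years in holy orders 19 years, so the next rule applies.
Adeyemi, Halvorsen, Tran and Vance are each Abbot, so the next rule applies.
Among Adeyemi, Halvorsen, Tran and Vance, alphabetically by surname: Adeyemi before Halvorsen before Tran before Vance.
Full order: Kowalski, Chaudhari, Szabo, Mendoza, Novak, Adeyemi, Halvorsen, Tran, Vance, Okonkwo.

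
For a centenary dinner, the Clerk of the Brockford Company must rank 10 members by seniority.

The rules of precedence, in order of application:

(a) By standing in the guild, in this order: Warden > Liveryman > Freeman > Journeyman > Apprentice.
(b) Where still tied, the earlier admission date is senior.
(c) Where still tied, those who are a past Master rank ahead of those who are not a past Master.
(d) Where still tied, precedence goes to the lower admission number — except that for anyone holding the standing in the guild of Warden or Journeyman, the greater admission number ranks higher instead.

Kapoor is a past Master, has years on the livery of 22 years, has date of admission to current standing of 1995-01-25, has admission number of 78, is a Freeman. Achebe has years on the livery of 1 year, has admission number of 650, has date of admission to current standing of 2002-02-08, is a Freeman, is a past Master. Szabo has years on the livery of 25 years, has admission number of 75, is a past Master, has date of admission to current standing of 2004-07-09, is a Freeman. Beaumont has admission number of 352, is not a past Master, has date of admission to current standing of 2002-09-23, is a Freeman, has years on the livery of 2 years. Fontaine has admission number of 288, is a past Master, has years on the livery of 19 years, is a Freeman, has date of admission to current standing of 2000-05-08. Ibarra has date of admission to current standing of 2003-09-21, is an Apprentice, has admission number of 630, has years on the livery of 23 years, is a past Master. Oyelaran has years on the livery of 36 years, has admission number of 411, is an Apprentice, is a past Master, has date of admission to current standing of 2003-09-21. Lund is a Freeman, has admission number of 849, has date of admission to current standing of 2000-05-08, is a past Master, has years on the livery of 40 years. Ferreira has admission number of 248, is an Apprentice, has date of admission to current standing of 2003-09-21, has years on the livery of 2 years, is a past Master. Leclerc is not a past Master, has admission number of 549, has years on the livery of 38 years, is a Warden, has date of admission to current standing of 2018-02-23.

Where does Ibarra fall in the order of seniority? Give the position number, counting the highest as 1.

10

By standing in the guild: Leclerc (Warden); then Kapoor, Fontaine, Lund, Achebe, Beaumont and Szabo (Freeman); then Ferreira, Oyelaran and Ibarra (Apprentice).
Among Kapoor, Fontaine, Lund, Achebe, Beaumont and Szabo, by date of admission to current standing (earlier first): Kapoor (1995-01-25) before Fontaine and Lund (2000-05-08) before Achebe (2002-02-08) before Beaumont (2002-09-23) before Szabo (2004-07-09).
Fontaine and Lund are each a past Master, so the next rule applies.
Among Fontaine and Lund, by admission number (lower first): Fontaine (288) before Lund (849).
Ferreira, Oyelaran and Ibarra all have date of admission to current standing 2003-09-21, so the next rule applies.
Ferreira, Oyelaran and Ibarra are each a past Master, so the next rule applies.
Among Ferreira, Oyelaran and Ibarra, by admission number (lower first): Ferreira (248) before Oyelaran (411) before Ibarra (630).
Order: Leclerc, Kapoor, Fontaine, Lund, Achebe, Beaumont, Szabo, Ferreira, Oyelaran, Ibarra. So position 10.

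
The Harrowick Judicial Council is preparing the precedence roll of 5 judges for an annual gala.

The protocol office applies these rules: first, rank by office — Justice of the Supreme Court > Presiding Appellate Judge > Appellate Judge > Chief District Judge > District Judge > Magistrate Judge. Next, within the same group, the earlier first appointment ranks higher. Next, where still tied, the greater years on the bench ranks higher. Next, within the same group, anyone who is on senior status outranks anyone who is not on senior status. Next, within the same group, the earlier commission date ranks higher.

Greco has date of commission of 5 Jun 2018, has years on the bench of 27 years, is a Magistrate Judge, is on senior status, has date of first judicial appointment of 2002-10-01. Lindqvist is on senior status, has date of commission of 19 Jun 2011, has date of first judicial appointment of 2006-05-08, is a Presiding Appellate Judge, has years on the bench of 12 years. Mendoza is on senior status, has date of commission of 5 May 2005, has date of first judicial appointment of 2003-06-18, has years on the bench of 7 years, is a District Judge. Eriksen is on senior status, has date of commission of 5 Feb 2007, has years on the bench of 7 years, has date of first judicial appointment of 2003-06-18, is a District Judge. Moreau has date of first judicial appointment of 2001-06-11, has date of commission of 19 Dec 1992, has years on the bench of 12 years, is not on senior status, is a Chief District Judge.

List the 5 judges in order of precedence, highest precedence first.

By office: Lindqvist (Presiding Appellate Judge); then Moreau (Chief District Judge); then Mendoza and Eriksen (District Judge); then Greco (Magistrate Judge).
Mendoza and Eriksen both have date of first judicial appointment 2003-06-18, so the next rule applies.
Mendoza and Eriksen both have years on the bench 7 years, so the next rule applies.
Mendoza and Eriksen are each on senior status, so the next rule applies.
Among Mendoza and Eriksen, by date of commission (earlier first): Mendoza (5 May 2005) before Eriksen (5 Feb 2007).
Full order: Lindqvist, Moreau, Mendoza, Eriksen, Greco.

Lindqvist, Moreau, Mendoza, Eriksen, Greco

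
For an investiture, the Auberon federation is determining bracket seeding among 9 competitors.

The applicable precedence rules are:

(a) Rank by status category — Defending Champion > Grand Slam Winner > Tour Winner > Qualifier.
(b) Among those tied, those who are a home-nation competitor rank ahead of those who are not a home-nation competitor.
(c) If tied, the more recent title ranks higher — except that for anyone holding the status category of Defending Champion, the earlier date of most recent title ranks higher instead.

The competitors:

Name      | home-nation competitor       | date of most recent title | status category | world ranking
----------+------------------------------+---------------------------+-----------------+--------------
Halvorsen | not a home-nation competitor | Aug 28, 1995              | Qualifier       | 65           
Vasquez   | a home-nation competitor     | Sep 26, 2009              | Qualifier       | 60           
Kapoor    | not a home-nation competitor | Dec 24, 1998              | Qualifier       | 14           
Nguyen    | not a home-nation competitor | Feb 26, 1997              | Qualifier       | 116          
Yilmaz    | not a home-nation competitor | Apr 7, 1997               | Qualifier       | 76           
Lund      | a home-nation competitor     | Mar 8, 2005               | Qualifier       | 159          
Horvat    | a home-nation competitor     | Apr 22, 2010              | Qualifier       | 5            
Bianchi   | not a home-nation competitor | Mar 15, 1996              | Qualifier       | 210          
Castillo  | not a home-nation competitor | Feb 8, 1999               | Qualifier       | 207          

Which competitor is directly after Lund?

Castillo

By status category: Horvat, Vasquez, Lund, Castillo, Kapoor, Yilmaz, Nguyen, Bianchi and Halvorsen (Qualifier).
Among Horvat, Vasquez, Lund, Castillo, Kapoor, Yilmaz, Nguyen, Bianchi and Halvorsen, a home-nation competitor before not a home-nation competitor: Horvat, Vasquez and Lund (a home-nation competitor) before Castillo, Kapoor, Yilmaz, Nguyen, Bianchi and Halvorsen (not a home-nation competitor).
Among Horvat, Vasquez and Lund, by date of most recent title (later first): Horvat (Apr 22, 2010) before Vasquez (Sep 26, 2009) before Lund (Mar 8, 2005).
Among Castillo, Kapoor, Yilmaz, Nguyen, Bianchi and Halvorsen, by date of most recent title (later first): Castillo (Feb 8, 1999) before Kapoor (Dec 24, 1998) before Yilmaz (Apr 7, 1997) before Nguyen (Feb 26, 1997) before Bianchi (Mar 15, 1996) before Halvorsen (Aug 28, 1995).
Order: Horvat, Vasquez, Lund, Castillo, Kapoor, Yilmaz, Nguyen, Bianchi, Halvorsen.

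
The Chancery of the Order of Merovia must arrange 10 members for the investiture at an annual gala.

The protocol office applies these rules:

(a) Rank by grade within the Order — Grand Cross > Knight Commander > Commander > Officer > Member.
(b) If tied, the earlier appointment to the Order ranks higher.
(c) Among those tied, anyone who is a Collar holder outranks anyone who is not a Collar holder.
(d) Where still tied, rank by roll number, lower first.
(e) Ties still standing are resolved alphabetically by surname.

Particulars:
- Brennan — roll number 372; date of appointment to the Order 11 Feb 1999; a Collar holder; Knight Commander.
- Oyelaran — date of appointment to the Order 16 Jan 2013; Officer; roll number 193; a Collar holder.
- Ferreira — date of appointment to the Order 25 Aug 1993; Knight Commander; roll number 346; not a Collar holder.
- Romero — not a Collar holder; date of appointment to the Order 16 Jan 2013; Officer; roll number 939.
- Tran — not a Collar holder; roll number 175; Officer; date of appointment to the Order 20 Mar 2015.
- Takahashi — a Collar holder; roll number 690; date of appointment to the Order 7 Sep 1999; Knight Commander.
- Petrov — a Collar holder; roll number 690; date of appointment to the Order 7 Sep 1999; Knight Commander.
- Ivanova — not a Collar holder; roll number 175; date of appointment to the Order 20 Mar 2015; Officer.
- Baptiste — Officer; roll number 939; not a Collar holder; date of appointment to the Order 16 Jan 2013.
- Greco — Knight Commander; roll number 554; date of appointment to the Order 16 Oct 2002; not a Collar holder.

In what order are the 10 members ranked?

Ferreira, Brennan, Petrov, Takahashi, Greco, Oyelaran, Baptiste, Romero, Ivanova, Tran

By grade within the Order: Ferreira, Brennan, Petrov, Takahashi and Greco (Knight Commander); then Oyelaran, Baptiste, Romero, Ivanova and Tran (Officer).
Among Ferreira, Brennan, Petrov, Takahashi and Greco, by date of appointment to the Order (earlier first): Ferreira (25 Aug 1993) before Brennan (11 Feb 1999) before Petrov and Takahashi (7 Sep 1999) before Greco (16 Oct 2002).
Petrov and Takahashi are each a Collar holder, so the next rule applies.
Petrov and Takahashi both have roll number 690, so the next rule applies.
Among Petrov and Takahashi, alphabetically by surname: Petrov before Takahashi.
Among Oyelaran, Baptiste, Romero, Ivanova and Tran, by date of appointment to the Order (earlier first): Oyelaran, Baptiste and Romero (16 Jan 2013) before Ivanova and Tran (20 Mar 2015).
Among Oyelaran, Baptiste and Romero, a Collar holder before not a Collar holder: Oyelaran (a Collar holder) before Baptiste and Romero (not a Collar holder).
Baptiste and Romero both have roll number 939, so the next rule applies.
Among Baptiste and Romero, alphabetically by surname: Baptiste before Romero.
Ivanova and Tran are each not a Collar holder, so the next rule applies.
Ivanova and Tran both have roll number 175, so the next rule applies.
Among Ivanova and Tran, alphabetically by surname: Ivanova before Tran.
Full order: Ferreira, Brennan, Petrov, Takahashi, Greco, Oyelaran, Baptiste, Romero, Ivanova, Tran.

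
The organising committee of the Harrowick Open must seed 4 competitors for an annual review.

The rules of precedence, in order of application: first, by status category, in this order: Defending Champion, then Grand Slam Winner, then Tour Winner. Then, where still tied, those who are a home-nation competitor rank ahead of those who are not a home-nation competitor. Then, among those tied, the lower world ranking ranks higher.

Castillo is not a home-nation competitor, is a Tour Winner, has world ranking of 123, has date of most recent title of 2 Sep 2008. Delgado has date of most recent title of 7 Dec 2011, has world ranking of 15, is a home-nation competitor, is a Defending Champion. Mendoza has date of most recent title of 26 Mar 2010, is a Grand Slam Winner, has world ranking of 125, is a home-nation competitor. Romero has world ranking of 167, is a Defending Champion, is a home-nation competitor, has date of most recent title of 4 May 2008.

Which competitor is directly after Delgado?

Romero

By status category: Delgado and Romero (Defending Champion); then Mendoza (Grand Slam Winner); then Castillo (Tour Winner).
Delgado and Romero are each a home-nation competitor, so the next rule applies.
Among Delgado and Romero, by world ranking (lower first): Delgado (15) before Romero (167).
Order: Delgado, Romero, Mendoza, Castillo.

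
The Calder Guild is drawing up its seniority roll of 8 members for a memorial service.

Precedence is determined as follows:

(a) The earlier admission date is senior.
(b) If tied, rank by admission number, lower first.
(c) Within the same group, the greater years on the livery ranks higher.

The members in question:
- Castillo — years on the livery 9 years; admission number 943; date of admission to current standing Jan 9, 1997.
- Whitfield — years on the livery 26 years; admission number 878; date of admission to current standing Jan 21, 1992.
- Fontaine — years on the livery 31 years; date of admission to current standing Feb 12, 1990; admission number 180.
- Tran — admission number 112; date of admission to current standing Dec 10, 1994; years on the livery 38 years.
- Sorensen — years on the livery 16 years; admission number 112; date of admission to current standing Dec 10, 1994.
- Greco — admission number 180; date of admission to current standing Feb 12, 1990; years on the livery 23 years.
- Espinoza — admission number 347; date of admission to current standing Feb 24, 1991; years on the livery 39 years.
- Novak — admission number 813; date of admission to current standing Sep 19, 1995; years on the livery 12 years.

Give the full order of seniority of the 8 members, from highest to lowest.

Fontaine, Greco, Espinoza, Whitfield, Tran, Sorensen, Novak, Castillo

By date of admission to current standing (earlier first): Fontaine and Greco (both Feb 12, 1990); then Espinoza (Feb 24, 1991); then Whitfield (Jan 21, 1992); then Tran and Sorensen (both Dec 10, 1994); then Novak (Sep 19, 1995); then Castillo (Jan 9, 1997).
Fontaine and Greco both have admission number 180, so the next rule applies.
Among Fontaine and Greco, by years on the livery (higher first): Fontaine (31 years) before Greco (23 years).
Tran and Sorensen both have admission number 112, so the next rule applies.
Among Tran and Sorensen, by years on the livery (higher first): Tran (38 years) before Sorensen (16 years).
Full order: Fontaine, Greco, Espinoza, Whitfield, Tran, Sorensen, Novak, Castillo.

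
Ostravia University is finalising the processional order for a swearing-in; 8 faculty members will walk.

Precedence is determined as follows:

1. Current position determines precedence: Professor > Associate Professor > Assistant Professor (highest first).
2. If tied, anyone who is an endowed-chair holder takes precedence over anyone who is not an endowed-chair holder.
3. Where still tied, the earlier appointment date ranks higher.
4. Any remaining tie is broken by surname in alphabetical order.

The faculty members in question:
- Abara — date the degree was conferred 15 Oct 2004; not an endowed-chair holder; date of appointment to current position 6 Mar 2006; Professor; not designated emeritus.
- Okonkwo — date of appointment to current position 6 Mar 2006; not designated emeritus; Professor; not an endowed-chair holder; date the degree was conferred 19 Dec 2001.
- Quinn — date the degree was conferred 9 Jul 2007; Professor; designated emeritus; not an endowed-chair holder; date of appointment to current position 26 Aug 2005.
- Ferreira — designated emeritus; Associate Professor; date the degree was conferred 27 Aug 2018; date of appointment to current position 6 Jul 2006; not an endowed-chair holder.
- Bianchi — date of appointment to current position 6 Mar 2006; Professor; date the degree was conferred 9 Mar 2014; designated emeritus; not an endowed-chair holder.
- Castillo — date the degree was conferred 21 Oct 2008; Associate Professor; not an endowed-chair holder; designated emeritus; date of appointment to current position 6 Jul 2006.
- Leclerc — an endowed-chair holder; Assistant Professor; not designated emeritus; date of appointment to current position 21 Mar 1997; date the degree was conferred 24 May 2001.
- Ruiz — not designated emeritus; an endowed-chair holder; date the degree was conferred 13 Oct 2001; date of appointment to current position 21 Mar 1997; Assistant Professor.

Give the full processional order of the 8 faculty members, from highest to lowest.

Quinn, Abara, Bianchi, Okonkwo, Castillo, Ferreira, Leclerc, Ruiz

By current position: Quinn, Abara, Bianchi and Okonkwo (Professor); then Castillo and Ferreira (Associate Professor); then Leclerc and Ruiz (Assistant Professor).
Quinn, Abara, Bianchi and Okonkwo are each not an endowed-chair holder, so the next rule applies.
Among Quinn, Abara, Bianchi and Okonkwo, by date of appointment to current position (earlier first): Quinn (26 Aug 2005) before Abara, Bianchi and Okonkwo (6 Mar 2006).
Among Abara, Bianchi and Okonkwo, alphabetically by surname: Abara before Bianchi before Okonkwo.
Castillo and Ferreira are each not an endowed-chair holder, so the next rule applies.
Castillo and Ferreira both have date of appointment to current position 6 Jul 2006, so the next rule applies.
Among Castillo and Ferreira, alphabetically by surname: Castillo before Ferreira.
Leclerc and Ruiz are each an endowed-chair holder, so the next rule applies.
Leclerc and Ruiz both have date of appointment to current position 21 Mar 1997, so the next rule applies.
Among Leclerc and Ruiz, alphabetically by surname: Leclerc before Ruiz.
Full order: Quinn, Abara, Bianchi, Okonkwo, Castillo, Ferreira, Leclerc, Ruiz.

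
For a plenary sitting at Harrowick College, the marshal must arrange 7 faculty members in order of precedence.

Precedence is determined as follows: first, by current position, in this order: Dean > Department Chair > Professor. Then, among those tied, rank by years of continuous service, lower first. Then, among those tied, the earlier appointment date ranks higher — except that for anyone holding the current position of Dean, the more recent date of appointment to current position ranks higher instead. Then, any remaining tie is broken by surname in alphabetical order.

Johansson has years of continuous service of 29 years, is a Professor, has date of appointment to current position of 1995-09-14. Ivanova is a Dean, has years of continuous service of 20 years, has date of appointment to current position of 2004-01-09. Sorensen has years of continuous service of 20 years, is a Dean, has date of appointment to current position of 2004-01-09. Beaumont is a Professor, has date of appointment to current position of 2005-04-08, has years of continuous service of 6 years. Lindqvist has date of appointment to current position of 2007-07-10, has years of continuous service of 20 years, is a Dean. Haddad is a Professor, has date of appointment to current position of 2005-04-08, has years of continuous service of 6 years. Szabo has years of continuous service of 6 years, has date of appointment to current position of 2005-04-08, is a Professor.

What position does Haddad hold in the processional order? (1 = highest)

5

By current position: Lindqvist, Ivanova and Sorensen (Dean); then Beaumont, Haddad, Szabo and Johansson (Professor).
Lindqvist, Ivanova and Sorensen all have years of continuous service 20 years, so the next rule applies.
Among Lindqvist, Ivanova and Sorensen, by date of appointment to current position (later first) (reversed rule for this group): Lindqvist (2007-07-10) before Ivanova and Sorensen (2004-01-09).
Among Ivanova and Sorensen, alphabetically by surname: Ivanova before Sorensen.
Among Beaumont, Haddad, Szabo and Johansson, by years of continuous service (lower first): Beaumont, Haddad and Szabo (6 years) before Johansson (29 years).
Beaumont, Haddad and Szabo all have date of appointment to current position 2005-04-08, so the next rule applies.
Among Beaumont, Haddad and Szabo, alphabetically by surname: Beaumont before Haddad before Szabo.
Order: Lindqvist, Ivanova, Sorensen, Beaumont, Haddad, Szabo, Johansson. So position 5.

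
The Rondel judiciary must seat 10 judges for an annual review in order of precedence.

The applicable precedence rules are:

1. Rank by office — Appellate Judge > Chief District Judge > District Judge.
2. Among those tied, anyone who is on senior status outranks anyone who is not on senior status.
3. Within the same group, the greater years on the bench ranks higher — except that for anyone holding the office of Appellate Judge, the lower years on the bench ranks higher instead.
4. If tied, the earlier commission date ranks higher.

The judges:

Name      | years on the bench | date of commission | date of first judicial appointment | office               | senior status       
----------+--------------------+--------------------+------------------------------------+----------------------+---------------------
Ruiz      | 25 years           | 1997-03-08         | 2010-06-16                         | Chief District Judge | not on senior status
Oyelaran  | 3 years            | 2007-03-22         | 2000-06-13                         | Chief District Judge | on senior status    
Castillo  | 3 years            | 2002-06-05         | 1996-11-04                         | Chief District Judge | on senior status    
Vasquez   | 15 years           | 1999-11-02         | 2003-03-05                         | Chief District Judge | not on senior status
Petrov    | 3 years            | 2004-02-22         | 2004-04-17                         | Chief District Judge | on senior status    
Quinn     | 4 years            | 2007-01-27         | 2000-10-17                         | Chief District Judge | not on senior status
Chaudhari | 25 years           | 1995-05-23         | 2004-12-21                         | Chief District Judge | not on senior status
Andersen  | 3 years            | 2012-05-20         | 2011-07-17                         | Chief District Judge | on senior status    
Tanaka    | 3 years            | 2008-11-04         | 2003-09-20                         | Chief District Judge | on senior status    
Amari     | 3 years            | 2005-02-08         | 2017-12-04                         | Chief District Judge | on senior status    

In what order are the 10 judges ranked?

By office: Castillo, Petrov, Amari, Oyelaran, Tanaka, Andersen, Chaudhari, Ruiz, Vasquez and Quinn (Chief District Judge).
Among Castillo, Petrov, Amari, Oyelaran, Tanaka, Andersen, Chaudhari, Ruiz, Vasquez and Quinn, on senior status before not on senior status: Castillo, Petrov, Amari, Oyelaran, Tanaka and Andersen (on senior status) before Chaudhari, Ruiz, Vasquez and Quinn (not on senior status).
Castillo, Petrov, Amari, Oyelaran, Tanaka and Andersen all have years on the bench 3 years, so the next rule applies.
Among Castillo, Petrov, Amari, Oyelaran, Tanaka and Andersen, by date of commission (earlier first): Castillo (2002-06-05) before Petrov (2004-02-22) before Amari (2005-02-08) before Oyelaran (2007-03-22) before Tanaka (2008-11-04) before Andersen (2012-05-20).
Among Chaudhari, Ruiz, Vasquez and Quinn, by years on the bench (higher first): Chaudhari and Ruiz (25 years) before Vasquez (15 years) before Quinn (4 years).
Among Chaudhari and Ruiz, by date of commission (earlier first): Chaudhari (1995-05-23) before Ruiz (1997-03-08).
Full order: Castillo, Petrov, Amari, Oyelaran, Tanaka, Andersen, Chaudhari, Ruiz, Vasquez, Quinn.

Castillo, Petrov, Amari, Oyelaran, Tanaka, Andersen, Chaudhari, Ruiz, Vasquez, Quinn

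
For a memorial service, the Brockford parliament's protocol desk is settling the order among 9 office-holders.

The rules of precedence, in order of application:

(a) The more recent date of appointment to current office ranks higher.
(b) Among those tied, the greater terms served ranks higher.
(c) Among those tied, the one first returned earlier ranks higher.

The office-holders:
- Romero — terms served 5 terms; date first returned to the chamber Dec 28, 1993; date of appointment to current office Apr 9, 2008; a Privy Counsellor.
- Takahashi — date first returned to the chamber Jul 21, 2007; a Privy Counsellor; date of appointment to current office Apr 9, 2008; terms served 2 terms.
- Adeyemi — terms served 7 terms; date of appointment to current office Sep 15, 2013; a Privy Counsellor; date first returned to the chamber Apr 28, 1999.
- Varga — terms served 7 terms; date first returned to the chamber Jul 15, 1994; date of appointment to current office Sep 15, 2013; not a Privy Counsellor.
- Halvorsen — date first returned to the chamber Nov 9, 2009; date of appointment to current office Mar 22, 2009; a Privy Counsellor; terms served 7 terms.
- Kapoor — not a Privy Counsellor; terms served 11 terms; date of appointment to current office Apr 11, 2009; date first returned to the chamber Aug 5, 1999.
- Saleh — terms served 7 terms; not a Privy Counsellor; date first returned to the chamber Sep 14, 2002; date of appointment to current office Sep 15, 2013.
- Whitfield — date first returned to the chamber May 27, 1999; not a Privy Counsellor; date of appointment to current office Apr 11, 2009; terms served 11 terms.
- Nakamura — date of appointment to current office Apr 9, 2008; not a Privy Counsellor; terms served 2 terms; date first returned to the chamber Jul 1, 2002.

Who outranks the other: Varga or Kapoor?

By date of appointment to current office (later first): Varga, Adeyemi and Saleh (each Sep 15, 2013); then Whitfield and Kapoor (both Apr 11, 2009); then Halvorsen (Mar 22, 2009); then Romero, Nakamura and Takahashi (each Apr 9, 2008).
Varga, Adeyemi and Saleh all have terms served 7 terms, so the next rule applies.
Among Varga, Adeyemi and Saleh, by date first returned to the chamber (earlier first): Varga (Jul 15, 1994) before Adeyemi (Apr 28, 1999) before Saleh (Sep 14, 2002).
Whitfield and Kapoor both have terms served 11 terms, so the next rule applies.
Among Whitfield and Kapoor, by date first returned to the chamber (earlier first): Whitfield (May 27, 1999) before Kapoor (Aug 5, 1999).
Among Romero, Nakamura and Takahashi, by terms served (higher first): Romero (5 terms) before Nakamura and Takahashi (2 terms).
Among Nakamura and Takahashi, by date first returned to the chamber (earlier first): Nakamura (Jul 1, 2002) before Takahashi (Jul 21, 2007).
So Varga takes precedence.

Varga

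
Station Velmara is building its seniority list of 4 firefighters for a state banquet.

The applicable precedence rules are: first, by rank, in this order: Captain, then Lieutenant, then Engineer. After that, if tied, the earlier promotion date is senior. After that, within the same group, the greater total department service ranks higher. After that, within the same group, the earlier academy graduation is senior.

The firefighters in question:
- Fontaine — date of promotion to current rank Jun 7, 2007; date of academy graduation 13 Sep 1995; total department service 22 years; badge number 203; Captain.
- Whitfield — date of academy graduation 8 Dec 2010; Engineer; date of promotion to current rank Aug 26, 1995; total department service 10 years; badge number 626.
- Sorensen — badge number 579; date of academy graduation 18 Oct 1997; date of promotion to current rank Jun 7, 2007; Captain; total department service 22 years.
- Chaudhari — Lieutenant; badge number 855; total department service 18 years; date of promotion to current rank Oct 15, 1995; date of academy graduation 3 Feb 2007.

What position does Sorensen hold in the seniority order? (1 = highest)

By rank: Fontaine and Sorensen (Captain); then Chaudhari (Lieutenant); then Whitfield (Engineer).
Fontaine and Sorensen both have date of promotion to current rank Jun 7, 2007, so the next rule applies.
Fontaine and Sorensen both have total department service 22 years, so the next rule applies.
Among Fontaine and Sorensen, by date of academy graduation (earlier first): Fontaine (13 Sep 1995) before Sorensen (18 Oct 1997).
Order: Fontaine, Sorensen, Chaudhari, Whitfield. So position 2.

2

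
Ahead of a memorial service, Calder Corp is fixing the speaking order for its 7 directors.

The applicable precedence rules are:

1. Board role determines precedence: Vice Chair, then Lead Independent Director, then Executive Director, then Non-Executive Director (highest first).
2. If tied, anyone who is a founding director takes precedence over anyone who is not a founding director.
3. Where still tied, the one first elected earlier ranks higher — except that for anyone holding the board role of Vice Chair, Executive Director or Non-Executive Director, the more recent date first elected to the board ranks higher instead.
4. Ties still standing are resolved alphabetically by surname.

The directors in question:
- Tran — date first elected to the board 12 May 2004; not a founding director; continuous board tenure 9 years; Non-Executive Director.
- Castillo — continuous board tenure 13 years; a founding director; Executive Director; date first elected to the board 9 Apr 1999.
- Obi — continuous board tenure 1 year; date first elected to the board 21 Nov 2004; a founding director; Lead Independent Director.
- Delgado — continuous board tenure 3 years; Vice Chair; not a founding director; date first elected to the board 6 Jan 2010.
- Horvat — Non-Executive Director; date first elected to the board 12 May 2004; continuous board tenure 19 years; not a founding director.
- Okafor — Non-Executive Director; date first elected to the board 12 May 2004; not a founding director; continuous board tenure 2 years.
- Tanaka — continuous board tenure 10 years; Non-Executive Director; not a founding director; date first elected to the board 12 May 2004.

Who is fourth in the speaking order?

Horvat

By board role: Delgado (Vice Chair); then Obi (Lead Independent Director); then Castillo (Executive Director); then Horvat, Okafor, Tanaka and Tran (Non-Executive Director).
Horvat, Okafor, Tanaka and Tran are each not a founding director, so the next rule applies.
Horvat, Okafor, Tanaka and Tran all have date first elected to the board 12 May 2004, so the next rule applies.
Among Horvat, Okafor, Tanaka and Tran, alphabetically by surname: Horvat before Okafor before Tanaka before Tran.
Order: Delgado, Obi, Castillo, Horvat, Okafor, Tanaka, Tran.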